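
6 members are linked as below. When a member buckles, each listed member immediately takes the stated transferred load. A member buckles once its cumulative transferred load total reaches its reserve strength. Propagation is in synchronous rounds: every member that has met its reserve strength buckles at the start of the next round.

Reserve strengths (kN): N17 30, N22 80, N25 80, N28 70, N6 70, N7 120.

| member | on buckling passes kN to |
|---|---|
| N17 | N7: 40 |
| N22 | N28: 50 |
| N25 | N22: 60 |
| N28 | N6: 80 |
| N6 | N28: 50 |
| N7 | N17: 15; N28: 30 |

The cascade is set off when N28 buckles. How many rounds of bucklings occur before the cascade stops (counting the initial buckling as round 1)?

Round 1 — N28 buckles (initial).
  N6: +80 → 80 ≥ 70
Round 2 — N6 buckles.
No further bucklings.

2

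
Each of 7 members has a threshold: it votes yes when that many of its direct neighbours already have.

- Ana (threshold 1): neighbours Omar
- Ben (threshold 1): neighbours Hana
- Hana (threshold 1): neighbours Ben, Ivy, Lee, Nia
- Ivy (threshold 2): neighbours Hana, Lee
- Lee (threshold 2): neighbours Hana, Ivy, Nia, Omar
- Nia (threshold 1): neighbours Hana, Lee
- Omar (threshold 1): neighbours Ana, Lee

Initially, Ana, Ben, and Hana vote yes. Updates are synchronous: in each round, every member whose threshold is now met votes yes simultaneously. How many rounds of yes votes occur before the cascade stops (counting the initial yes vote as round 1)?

4

Round 1 — Ana, Ben, Hana vote yes (initial).
Round 2 — checking thresholds:
  Ivy: 1 of 2 neighbours < 2, below threshold.
  Lee: 1 of 4 neighbours < 2, below threshold.
  Nia: 1 of 2 neighbours ≥ 1, votes yes.
  Omar: 1 of 2 neighbours ≥ 1, votes yes.
Round 3 — checking thresholds:
  Ivy: 1 of 2 neighbours < 2, below threshold.
  Lee: 3 of 4 neighbours ≥ 2, votes yes.
Round 4 — checking thresholds:
  Ivy: 2 of 2 neighbours ≥ 2, votes yes.
Round 5 — no new yes votes; cascade stops.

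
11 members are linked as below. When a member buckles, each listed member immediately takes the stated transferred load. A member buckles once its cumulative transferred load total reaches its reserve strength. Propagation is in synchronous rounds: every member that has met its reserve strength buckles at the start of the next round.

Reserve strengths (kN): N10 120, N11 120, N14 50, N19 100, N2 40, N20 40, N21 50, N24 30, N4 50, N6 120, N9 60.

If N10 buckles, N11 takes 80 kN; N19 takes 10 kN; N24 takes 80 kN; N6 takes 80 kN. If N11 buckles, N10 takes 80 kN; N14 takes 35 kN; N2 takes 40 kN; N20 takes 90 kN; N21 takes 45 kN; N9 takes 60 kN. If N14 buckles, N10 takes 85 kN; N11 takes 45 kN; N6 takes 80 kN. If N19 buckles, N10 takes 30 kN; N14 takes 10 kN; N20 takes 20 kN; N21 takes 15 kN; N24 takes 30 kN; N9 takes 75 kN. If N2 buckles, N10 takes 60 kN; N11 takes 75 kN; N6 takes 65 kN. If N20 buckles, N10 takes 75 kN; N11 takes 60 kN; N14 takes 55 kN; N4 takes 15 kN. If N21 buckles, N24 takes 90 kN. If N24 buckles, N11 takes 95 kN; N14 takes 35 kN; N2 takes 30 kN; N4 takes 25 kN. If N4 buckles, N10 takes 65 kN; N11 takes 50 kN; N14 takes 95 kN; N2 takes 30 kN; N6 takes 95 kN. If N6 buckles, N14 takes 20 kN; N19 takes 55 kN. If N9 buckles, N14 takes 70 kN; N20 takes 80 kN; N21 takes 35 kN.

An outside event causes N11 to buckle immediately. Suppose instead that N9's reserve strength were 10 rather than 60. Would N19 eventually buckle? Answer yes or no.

no

With N9's reserve strength at 10:
Round 1 — N11 buckles (initial).
  N10: +80 → 80 < 120
  N14: +35 → 35 < 50
  N2: +40 → 40 ≥ 40
  N20: +90 → 90 ≥ 40
  N21: +45 → 45 < 50
  N9: +60 → 60 ≥ 10
Round 2 — N2, N20, N9 buckle.
  N10: +60+75 → 215 ≥ 120
  N14: +55+70 → 160 ≥ 50
  N21: +35 → 80 ≥ 50
  N4: +15 → 15 < 50
  N6: +65 → 65 < 120
Round 3 — N10, N14, N21 buckle.
  N19: +10 → 10 < 100
  N24: +80+90 → 170 ≥ 30
  N6: +80+80 → 225 ≥ 120
Round 4 — N24, N6 buckle.
  N19: +55 → 65 < 100
  N4: +25 → 40 < 50
No further bucklings.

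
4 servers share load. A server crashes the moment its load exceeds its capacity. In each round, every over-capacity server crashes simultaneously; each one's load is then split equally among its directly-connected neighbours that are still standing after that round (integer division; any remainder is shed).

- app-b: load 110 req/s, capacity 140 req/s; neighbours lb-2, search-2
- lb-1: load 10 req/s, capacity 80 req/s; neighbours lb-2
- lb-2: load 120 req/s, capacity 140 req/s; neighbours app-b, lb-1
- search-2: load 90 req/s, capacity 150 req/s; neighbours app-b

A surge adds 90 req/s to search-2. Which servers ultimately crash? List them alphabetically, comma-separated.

app-b, lb-1, lb-2, search-2

Round 1 — search-2 at 180 > 150. search-2 crashes.
  search-2 sheds 180 req/s to app-b: 180 each.
    app-b: 110+180 = 290 > 140
Round 2 — app-b crashes.
  app-b sheds 290 req/s to lb-2: 290 each.
    lb-2: 120+290 = 410 > 140
Round 3 — lb-2 crashes.
  lb-2 sheds 410 req/s to lb-1: 410 each.
    lb-1: 10+410 = 420 > 80
Round 4 — lb-1 crashes.
  lb-1 sheds 420 req/s: no online neighbours, lost.
No further crashes.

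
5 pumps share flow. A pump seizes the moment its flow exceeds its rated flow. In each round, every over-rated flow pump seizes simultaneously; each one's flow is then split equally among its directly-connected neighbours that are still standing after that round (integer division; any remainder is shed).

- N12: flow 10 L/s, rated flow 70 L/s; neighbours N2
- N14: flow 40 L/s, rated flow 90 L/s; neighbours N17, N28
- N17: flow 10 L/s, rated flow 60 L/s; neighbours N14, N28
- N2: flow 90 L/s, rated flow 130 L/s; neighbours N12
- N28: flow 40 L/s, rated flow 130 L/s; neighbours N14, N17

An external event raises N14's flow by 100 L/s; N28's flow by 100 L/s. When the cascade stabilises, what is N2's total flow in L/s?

Round 1 — N14 at 140 > 90; N28 at 140 > 130. N14, N28 seize.
  N14 sheds 140 L/s to N17: 140 each.
    N17: 10+140 = 150 > 60
  N28 sheds 140 L/s to N17: 140 each.
    N17: 150+140 = 290 > 60
Round 2 — N17 seizes.
  N17 sheds 290 L/s: no online neighbours, lost.
No further seizures.

90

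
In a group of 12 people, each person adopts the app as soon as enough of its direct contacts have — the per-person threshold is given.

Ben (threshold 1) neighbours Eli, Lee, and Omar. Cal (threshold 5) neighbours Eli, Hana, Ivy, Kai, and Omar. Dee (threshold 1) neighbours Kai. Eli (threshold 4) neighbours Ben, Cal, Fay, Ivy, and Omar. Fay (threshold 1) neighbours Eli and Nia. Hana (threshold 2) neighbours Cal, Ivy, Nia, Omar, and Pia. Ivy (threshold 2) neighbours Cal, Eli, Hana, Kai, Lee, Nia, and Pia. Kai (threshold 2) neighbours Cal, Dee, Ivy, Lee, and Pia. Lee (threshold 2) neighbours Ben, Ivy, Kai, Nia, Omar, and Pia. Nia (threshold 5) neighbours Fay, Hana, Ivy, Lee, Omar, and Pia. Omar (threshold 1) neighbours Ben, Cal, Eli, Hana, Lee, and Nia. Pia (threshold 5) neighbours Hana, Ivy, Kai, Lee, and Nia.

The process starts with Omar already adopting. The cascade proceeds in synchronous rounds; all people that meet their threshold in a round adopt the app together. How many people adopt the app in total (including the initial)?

Round 1 — Omar adopts the app (initial).
Round 2 — checking thresholds:
  Ben: 1 of 3 neighbours ≥ 1, adopts the app.
  Cal: 1 of 5 neighbours < 5, below threshold.
  Eli: 1 of 5 neighbours < 4, below threshold.
  Hana: 1 of 5 neighbours < 2, below threshold.
  Lee: 1 of 6 neighbours < 2, below threshold.
  Nia: 1 of 6 neighbours < 5, below threshold.
Round 3 — checking thresholds:
  Cal: 1 of 5 neighbours < 5, below threshold.
  Eli: 2 of 5 neighbours < 4, below threshold.
  Hana: 1 of 5 neighbours < 2, below threshold.
  Lee: 2 of 6 neighbours ≥ 2, adopts the app.
  Nia: 1 of 6 neighbours < 5, below threshold.
Round 4 — no new adoptions; cascade stops.

3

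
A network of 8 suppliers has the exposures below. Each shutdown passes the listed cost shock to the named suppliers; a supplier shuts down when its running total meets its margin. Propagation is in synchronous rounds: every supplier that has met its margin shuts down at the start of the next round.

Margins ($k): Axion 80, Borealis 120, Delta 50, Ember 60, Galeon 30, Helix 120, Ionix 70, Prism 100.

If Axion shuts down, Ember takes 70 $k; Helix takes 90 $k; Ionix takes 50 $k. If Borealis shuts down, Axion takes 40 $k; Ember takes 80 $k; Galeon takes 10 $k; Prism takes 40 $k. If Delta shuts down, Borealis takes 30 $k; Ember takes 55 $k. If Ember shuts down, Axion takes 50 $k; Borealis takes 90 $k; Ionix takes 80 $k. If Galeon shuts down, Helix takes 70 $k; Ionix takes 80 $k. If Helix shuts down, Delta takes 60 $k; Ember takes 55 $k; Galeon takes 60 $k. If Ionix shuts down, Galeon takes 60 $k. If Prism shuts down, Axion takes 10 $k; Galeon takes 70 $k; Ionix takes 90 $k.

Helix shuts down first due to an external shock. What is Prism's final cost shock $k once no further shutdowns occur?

Round 1 — Helix shuts down (initial).
  Delta: +60 → 60 ≥ 50
  Ember: +55 → 55 < 60
  Galeon: +60 → 60 ≥ 30
Round 2 — Delta, Galeon shut down.
  Borealis: +30 → 30 < 120
  Ember: +55 → 110 ≥ 60
  Ionix: +80 → 80 ≥ 70
Round 3 — Ember, Ionix shut down.
  Axion: +50 → 50 < 80
  Borealis: +90 → 120 ≥ 120
Round 4 — Borealis shuts down.
  Axion: +40 → 90 ≥ 80
  Prism: +40 → 40 < 100
Round 5 — Axion shuts down.
No further shutdowns.

40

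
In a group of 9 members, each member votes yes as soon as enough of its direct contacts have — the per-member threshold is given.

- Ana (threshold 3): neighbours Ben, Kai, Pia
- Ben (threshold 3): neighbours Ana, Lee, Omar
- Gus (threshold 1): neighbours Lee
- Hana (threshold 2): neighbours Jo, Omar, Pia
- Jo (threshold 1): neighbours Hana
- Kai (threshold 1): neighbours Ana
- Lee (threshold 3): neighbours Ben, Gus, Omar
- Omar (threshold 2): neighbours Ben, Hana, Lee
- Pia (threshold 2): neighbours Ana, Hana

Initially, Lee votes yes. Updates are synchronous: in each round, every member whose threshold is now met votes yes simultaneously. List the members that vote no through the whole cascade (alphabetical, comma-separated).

Ana, Ben, Hana, Jo, Kai, Omar, Pia

Round 1 — Lee votes yes (initial).
Round 2 — checking thresholds:
  Ben: 1 of 3 neighbours < 3, holds.
  Gus: 1 of 1 neighbours ≥ 1, votes yes.
  Omar: 1 of 3 neighbours < 2, holds.
Round 3 — no new yes votes; cascade stops.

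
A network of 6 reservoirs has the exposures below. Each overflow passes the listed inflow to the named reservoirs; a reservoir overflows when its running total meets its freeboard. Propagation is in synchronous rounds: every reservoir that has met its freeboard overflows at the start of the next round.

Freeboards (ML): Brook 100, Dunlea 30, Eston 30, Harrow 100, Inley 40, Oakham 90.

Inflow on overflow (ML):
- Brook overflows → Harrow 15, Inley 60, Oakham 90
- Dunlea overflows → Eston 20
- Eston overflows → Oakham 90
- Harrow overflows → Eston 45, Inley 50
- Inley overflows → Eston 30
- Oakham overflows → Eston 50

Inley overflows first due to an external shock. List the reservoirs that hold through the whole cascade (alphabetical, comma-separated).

Round 1 — Inley overflows (initial).
  Eston: +30 → 30 ≥ 30
Round 2 — Eston overflows.
  Oakham: +90 → 90 ≥ 90
Round 3 — Oakham overflows.
No further overflows.

Brook, Dunlea, Harrow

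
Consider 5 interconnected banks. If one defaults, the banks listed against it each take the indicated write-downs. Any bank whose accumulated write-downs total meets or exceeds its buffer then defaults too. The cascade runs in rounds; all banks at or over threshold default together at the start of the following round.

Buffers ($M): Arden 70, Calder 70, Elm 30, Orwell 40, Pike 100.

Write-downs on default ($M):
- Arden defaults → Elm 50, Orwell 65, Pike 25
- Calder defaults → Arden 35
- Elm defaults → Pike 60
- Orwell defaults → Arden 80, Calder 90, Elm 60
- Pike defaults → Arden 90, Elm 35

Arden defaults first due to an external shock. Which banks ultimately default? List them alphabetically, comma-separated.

Arden, Calder, Elm, Orwell

Round 1 — Arden defaults (initial).
  Elm: +50 → 50 ≥ 30
  Orwell: +65 → 65 ≥ 40
  Pike: +25 → 25 < 100
Round 2 — Elm, Orwell default.
  Calder: +90 → 90 ≥ 70
  Pike: +60 → 85 < 100
Round 3 — Calder defaults.
No further defaults.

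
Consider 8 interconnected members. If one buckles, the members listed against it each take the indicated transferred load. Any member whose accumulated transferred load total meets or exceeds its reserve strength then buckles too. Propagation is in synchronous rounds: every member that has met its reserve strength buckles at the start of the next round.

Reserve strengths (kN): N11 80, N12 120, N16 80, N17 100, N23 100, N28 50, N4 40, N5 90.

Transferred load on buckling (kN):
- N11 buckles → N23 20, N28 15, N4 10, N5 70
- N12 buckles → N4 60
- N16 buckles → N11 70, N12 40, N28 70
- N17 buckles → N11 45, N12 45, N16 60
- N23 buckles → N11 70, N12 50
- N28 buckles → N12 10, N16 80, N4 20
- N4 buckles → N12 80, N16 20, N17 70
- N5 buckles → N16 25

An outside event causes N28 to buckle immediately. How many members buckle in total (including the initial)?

2

Round 1 — N28 buckles (initial).
  N12: +10 → 10 < 120
  N16: +80 → 80 ≥ 80
  N4: +20 → 20 < 40
Round 2 — N16 buckles.
  N11: +70 → 70 < 80
  N12: +40 → 50 < 120
No further bucklings.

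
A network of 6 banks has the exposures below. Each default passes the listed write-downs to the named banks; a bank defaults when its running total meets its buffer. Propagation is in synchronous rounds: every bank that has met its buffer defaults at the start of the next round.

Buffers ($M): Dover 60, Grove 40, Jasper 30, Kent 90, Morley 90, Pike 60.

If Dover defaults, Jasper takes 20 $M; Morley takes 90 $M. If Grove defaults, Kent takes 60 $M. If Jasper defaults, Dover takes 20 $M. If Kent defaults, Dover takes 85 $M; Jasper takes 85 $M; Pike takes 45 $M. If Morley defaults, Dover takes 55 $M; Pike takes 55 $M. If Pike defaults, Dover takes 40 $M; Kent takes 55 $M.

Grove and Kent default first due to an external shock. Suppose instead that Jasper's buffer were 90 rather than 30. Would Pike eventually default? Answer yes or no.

yes

With Jasper's buffer at 90:
Round 1 — Grove, Kent default (initial).
  Dover: +85 → 85 ≥ 60
  Jasper: +85 → 85 < 90
  Pike: +45 → 45 < 60
Round 2 — Dover defaults.
  Jasper: +20 → 105 ≥ 90
  Morley: +90 → 90 ≥ 90
Round 3 — Jasper, Morley default.
  Pike: +55 → 100 ≥ 60
Round 4 — Pike defaults.
No further defaults.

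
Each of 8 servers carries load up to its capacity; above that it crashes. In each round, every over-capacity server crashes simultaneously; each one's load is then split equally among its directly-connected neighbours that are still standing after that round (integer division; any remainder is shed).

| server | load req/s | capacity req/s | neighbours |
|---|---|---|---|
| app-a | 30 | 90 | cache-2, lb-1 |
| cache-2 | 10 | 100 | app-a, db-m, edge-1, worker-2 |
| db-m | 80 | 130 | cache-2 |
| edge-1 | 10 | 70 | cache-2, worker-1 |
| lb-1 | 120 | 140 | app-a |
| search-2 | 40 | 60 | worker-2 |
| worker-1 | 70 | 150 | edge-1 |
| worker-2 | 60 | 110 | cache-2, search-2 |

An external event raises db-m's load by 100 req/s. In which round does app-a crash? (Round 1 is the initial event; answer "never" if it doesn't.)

3

Round 1 — db-m at 180 > 130. db-m crashes.
  db-m sheds 180 req/s to cache-2: 180 each.
    cache-2: 10+180 = 190 > 100
Round 2 — cache-2 crashes.
  cache-2 sheds 190 req/s to app-a, edge-1, worker-2: 63 each (1 lost).
    app-a: 30+63 = 93 > 90
    edge-1: 10+63 = 73 > 70
    worker-2: 60+63 = 123 > 110
Round 3 — app-a, edge-1, worker-2 crash.
  app-a sheds 93 req/s to lb-1: 93 each.
    lb-1: 120+93 = 213 > 140
  edge-1 sheds 73 req/s to worker-1: 73 each.
    worker-1: 70+73 = 143 ≤ 150
  worker-2 sheds 123 req/s to search-2: 123 each.
    search-2: 40+123 = 163 > 60
Round 4 — lb-1, search-2 crash.
  lb-1 sheds 213 req/s: no online neighbours, lost.
  search-2 sheds 163 req/s: no online neighbours, lost.
No further crashes.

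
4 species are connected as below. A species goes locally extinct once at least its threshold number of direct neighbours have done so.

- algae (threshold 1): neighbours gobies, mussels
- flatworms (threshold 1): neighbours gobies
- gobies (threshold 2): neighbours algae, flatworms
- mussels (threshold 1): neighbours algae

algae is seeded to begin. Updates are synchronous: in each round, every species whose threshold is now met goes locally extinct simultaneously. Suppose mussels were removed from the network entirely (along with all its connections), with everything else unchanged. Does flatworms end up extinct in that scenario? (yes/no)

With mussels removed:
Round 1 — algae goes locally extinct (initial).
Round 2 — no new extinctions; cascade stops.

no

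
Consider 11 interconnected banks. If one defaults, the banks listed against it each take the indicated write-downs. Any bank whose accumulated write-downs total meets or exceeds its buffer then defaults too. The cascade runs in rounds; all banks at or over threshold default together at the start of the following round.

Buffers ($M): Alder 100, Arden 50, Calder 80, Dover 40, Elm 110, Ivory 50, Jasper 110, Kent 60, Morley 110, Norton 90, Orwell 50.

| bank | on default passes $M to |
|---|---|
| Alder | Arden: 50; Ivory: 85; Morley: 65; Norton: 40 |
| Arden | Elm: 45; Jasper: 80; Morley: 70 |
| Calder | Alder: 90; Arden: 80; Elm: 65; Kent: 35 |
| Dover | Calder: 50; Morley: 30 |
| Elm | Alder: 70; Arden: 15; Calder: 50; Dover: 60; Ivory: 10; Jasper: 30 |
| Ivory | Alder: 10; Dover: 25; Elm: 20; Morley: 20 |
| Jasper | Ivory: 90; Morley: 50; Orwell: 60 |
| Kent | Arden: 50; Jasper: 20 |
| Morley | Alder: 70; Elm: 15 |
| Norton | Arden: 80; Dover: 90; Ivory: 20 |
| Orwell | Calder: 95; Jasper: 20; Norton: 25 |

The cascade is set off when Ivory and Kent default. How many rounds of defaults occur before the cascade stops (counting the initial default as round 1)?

Round 1 — Ivory, Kent default (initial).
  Alder: +10 → 10 < 100
  Arden: +50 → 50 ≥ 50
  Dover: +25 → 25 < 40
  Elm: +20 → 20 < 110
  Jasper: +20 → 20 < 110
  Morley: +20 → 20 < 110
Round 2 — Arden defaults.
  Elm: +45 → 65 < 110
  Jasper: +80 → 100 < 110
  Morley: +70 → 90 < 110
No further defaults.

2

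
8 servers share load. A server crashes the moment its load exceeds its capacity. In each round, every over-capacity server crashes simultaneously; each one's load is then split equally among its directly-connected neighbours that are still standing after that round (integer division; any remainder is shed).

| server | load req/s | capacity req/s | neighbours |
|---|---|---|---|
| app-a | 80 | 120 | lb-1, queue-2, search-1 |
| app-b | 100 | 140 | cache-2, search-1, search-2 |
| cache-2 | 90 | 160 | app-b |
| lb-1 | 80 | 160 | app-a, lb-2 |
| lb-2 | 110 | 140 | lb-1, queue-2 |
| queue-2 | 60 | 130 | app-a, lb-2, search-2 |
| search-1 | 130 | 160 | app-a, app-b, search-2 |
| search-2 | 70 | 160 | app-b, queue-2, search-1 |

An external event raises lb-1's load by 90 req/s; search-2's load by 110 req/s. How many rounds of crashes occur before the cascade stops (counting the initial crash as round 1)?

Round 1 — lb-1 at 170 > 160; search-2 at 180 > 160. lb-1, search-2 crash.
  lb-1 sheds 170 req/s to app-a, lb-2: 85 each.
    app-a: 80+85 = 165 > 120
    lb-2: 110+85 = 195 > 140
  search-2 sheds 180 req/s to app-b, queue-2, search-1: 60 each.
    app-b: 100+60 = 160 > 140
    queue-2: 60+60 = 120 ≤ 130
    search-1: 130+60 = 190 > 160
Round 2 — app-a, app-b, lb-2, search-1 crash.
  app-a sheds 165 req/s to queue-2: 165 each.
    queue-2: 120+165 = 285 > 130
  app-b sheds 160 req/s to cache-2: 160 each.
    cache-2: 90+160 = 250 > 160
  lb-2 sheds 195 req/s to queue-2: 195 each.
    queue-2: 285+195 = 480 > 130
  search-1 sheds 190 req/s: no online neighbours, lost.
Round 3 — cache-2, queue-2 crash.
  cache-2 sheds 250 req/s: no online neighbours, lost.
  queue-2 sheds 480 req/s: no online neighbours, lost.
No further crashes.

3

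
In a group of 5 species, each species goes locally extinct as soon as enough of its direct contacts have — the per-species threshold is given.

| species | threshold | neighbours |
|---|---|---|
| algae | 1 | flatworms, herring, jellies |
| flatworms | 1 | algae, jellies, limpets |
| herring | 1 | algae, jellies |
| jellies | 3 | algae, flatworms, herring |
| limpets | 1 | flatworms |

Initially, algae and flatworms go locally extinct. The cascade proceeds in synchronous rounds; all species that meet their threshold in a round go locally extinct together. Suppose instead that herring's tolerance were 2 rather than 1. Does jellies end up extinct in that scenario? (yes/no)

no

With herring's tolerance at 2:
Round 1 — algae, flatworms go locally extinct (initial).
Round 2 — checking thresholds:
  herring: 1 of 2 neighbours < 2, holds.
  jellies: 2 of 3 neighbours < 3, holds.
  limpets: 1 of 1 neighbours ≥ 1, goes locally extinct.
Round 3 — no new extinctions; cascade stops.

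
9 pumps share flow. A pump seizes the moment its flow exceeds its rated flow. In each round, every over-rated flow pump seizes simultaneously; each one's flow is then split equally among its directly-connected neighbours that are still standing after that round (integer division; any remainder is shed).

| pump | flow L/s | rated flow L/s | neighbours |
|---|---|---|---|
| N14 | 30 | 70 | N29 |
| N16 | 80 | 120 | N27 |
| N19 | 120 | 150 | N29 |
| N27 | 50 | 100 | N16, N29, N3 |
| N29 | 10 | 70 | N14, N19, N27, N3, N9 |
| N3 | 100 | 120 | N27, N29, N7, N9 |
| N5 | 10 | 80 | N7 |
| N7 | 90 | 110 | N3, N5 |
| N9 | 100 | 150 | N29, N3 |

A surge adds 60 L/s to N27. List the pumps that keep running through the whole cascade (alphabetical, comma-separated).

Round 1 — N27 at 110 > 100. N27 seizes.
  N27 sheds 110 L/s to N16, N29, N3: 36 each (2 lost).
    N16: 80+36 = 116 ≤ 120
    N29: 10+36 = 46 ≤ 70
    N3: 100+36 = 136 > 120
Round 2 — N3 seizes.
  N3 sheds 136 L/s to N29, N7, N9: 45 each (1 lost).
    N29: 46+45 = 91 > 70
    N7: 90+45 = 135 > 110
    N9: 100+45 = 145 ≤ 150
Round 3 — N29, N7 seize.
  N29 sheds 91 L/s to N14, N19, N9: 30 each (1 lost).
    N14: 30+30 = 60 ≤ 70
    N19: 120+30 = 150 ≤ 150
    N9: 145+30 = 175 > 150
  N7 sheds 135 L/s to N5: 135 each.
    N5: 10+135 = 145 > 80
Round 4 — N5, N9 seize.
  N5 sheds 145 L/s: no online neighbours, lost.
  N9 sheds 175 L/s: no online neighbours, lost.
No further seizures.

N14, N16, N19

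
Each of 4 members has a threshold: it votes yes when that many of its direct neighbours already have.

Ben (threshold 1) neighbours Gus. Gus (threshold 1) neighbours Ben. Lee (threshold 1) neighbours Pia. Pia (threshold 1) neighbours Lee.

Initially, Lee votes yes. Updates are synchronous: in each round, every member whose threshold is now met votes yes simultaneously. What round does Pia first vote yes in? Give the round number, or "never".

Round 1 — Lee votes yes (initial).
Round 2 — checking thresholds:
  Pia: 1 of 1 neighbours ≥ 1, votes yes.
Round 3 — no new yes votes; cascade stops.

2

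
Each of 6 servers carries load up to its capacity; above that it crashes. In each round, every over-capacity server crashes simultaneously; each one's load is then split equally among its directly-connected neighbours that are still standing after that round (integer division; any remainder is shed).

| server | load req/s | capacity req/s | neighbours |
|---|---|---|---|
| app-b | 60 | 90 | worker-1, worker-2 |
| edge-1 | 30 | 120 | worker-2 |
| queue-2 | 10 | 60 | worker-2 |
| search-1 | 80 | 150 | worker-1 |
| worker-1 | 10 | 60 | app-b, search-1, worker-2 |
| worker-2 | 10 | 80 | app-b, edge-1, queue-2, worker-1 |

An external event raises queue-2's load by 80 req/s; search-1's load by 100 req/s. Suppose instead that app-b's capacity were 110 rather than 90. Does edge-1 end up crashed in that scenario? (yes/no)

no

With app-b's capacity at 110:
Round 1 — queue-2 at 90 > 60; search-1 at 180 > 150. queue-2, search-1 crash.
  queue-2 sheds 90 req/s to worker-2: 90 each.
    worker-2: 10+90 = 100 > 80
  search-1 sheds 180 req/s to worker-1: 180 each.
    worker-1: 10+180 = 190 > 60
Round 2 — worker-1, worker-2 crash.
  worker-1 sheds 190 req/s to app-b: 190 each.
    app-b: 60+190 = 250 > 110
  worker-2 sheds 100 req/s to app-b, edge-1: 50 each.
    app-b: 250+50 = 300 > 110
    edge-1: 30+50 = 80 ≤ 120
Round 3 — app-b crashes.
  app-b sheds 300 req/s: no online neighbours, lost.
No further crashes.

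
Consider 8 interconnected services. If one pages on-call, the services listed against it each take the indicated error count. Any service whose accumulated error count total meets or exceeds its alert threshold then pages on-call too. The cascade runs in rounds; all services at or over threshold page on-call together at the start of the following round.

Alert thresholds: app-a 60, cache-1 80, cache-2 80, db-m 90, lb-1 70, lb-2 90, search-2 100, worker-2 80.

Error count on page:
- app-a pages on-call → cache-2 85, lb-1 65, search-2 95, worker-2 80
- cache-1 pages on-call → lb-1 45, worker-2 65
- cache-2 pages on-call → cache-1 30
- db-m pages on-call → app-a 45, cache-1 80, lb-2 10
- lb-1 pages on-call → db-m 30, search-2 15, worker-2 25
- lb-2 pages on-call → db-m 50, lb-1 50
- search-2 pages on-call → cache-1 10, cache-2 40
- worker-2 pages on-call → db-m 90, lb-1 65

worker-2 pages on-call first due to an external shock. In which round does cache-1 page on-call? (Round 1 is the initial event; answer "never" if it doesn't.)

3

Round 1 — worker-2 pages on-call (initial).
  db-m: +90 → 90 ≥ 90
  lb-1: +65 → 65 < 70
Round 2 — db-m pages on-call.
  app-a: +45 → 45 < 60
  cache-1: +80 → 80 ≥ 80
  lb-2: +10 → 10 < 90
Round 3 — cache-1 pages on-call.
  lb-1: +45 → 110 ≥ 70
Round 4 — lb-1 pages on-call.
  search-2: +15 → 15 < 100
No further pages.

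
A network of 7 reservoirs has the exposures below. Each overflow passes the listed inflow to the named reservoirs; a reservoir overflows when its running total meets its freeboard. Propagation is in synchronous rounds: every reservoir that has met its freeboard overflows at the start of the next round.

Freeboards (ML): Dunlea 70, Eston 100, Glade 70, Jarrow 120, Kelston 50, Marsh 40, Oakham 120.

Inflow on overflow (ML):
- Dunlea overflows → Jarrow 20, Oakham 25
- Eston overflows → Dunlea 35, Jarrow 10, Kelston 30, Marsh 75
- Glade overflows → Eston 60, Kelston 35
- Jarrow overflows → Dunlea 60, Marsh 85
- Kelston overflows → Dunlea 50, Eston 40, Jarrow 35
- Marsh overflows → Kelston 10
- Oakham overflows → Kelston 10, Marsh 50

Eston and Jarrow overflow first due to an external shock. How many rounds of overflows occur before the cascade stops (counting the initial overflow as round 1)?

Round 1 — Eston, Jarrow overflow (initial).
  Dunlea: +35+60 → 95 ≥ 70
  Kelston: +30 → 30 < 50
  Marsh: +75+85 → 160 ≥ 40
Round 2 — Dunlea, Marsh overflow.
  Kelston: +10 → 40 < 50
  Oakham: +25 → 25 < 120
No further overflows.

2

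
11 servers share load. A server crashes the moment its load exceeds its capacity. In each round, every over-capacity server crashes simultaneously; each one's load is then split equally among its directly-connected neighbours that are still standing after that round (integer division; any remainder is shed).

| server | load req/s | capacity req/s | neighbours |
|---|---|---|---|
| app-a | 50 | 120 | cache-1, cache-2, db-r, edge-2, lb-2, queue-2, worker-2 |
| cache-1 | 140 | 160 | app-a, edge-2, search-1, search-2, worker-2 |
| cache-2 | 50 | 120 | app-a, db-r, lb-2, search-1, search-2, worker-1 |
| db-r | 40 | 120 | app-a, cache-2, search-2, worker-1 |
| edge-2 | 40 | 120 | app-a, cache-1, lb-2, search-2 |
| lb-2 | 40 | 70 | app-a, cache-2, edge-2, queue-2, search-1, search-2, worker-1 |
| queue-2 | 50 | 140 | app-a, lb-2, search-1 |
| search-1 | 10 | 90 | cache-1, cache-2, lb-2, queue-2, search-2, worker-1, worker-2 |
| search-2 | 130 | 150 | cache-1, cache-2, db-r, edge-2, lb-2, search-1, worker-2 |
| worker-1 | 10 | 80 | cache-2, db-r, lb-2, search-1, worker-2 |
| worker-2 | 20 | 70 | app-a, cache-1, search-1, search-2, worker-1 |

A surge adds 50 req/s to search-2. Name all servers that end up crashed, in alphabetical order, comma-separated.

Round 1 — search-2 at 180 > 150. search-2 crashes.
  search-2 sheds 180 req/s to cache-1, cache-2, db-r, edge-2, lb-2, search-1, worker-2: 25 each (5 lost).
    cache-1: 140+25 = 165 > 160
    cache-2: 50+25 = 75 ≤ 120
    db-r: 40+25 = 65 ≤ 120
    edge-2: 40+25 = 65 ≤ 120
    lb-2: 40+25 = 65 ≤ 70
    search-1: 10+25 = 35 ≤ 90
    worker-2: 20+25 = 45 ≤ 70
Round 2 — cache-1 crashes.
  cache-1 sheds 165 req/s to app-a, edge-2, search-1, worker-2: 41 each (1 lost).
    app-a: 50+41 = 91 ≤ 120
    edge-2: 65+41 = 106 ≤ 120
    search-1: 35+41 = 76 ≤ 90
    worker-2: 45+41 = 86 > 70
Round 3 — worker-2 crashes.
  worker-2 sheds 86 req/s to app-a, search-1, worker-1: 28 each (2 lost).
    app-a: 91+28 = 119 ≤ 120
    search-1: 76+28 = 104 > 90
    worker-1: 10+28 = 38 ≤ 80
Round 4 — search-1 crashes.
  search-1 sheds 104 req/s to cache-2, lb-2, queue-2, worker-1: 26 each.
    cache-2: 75+26 = 101 ≤ 120
    lb-2: 65+26 = 91 > 70
    queue-2: 50+26 = 76 ≤ 140
    worker-1: 38+26 = 64 ≤ 80
Round 5 — lb-2 crashes.
  lb-2 sheds 91 req/s to app-a, cache-2, edge-2, queue-2, worker-1: 18 each (1 lost).
    app-a: 119+18 = 137 > 120
    cache-2: 101+18 = 119 ≤ 120
    edge-2: 106+18 = 124 > 120
    queue-2: 76+18 = 94 ≤ 140
    worker-1: 64+18 = 82 > 80
Round 6 — app-a, edge-2, worker-1 crash.
  app-a sheds 137 req/s to cache-2, db-r, queue-2: 45 each (2 lost).
    cache-2: 119+45 = 164 > 120
    db-r: 65+45 = 110 ≤ 120
    queue-2: 94+45 = 139 ≤ 140
  edge-2 sheds 124 req/s: no online neighbours, lost.
  worker-1 sheds 82 req/s to cache-2, db-r: 41 each.
    cache-2: 164+41 = 205 > 120
    db-r: 110+41 = 151 > 120
Round 7 — cache-2, db-r crash.
  cache-2 sheds 205 req/s: no online neighbours, lost.
  db-r sheds 151 req/s: no online neighbours, lost.
No further crashes.

app-a, cache-1, cache-2, db-r, edge-2, lb-2, search-1, search-2, worker-1, worker-2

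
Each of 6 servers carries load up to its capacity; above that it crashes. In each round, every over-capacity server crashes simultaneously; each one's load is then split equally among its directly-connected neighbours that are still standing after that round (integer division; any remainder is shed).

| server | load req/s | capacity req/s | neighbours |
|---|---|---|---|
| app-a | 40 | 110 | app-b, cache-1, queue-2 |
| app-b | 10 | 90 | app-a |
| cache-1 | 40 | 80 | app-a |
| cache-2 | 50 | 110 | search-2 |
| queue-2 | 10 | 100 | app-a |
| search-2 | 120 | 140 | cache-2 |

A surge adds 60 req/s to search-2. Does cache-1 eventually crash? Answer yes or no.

no

Round 1 — search-2 at 180 > 140. search-2 crashes.
  search-2 sheds 180 req/s to cache-2: 180 each.
    cache-2: 50+180 = 230 > 110
Round 2 — cache-2 crashes.
  cache-2 sheds 230 req/s: no online neighbours, lost.
No further crashes.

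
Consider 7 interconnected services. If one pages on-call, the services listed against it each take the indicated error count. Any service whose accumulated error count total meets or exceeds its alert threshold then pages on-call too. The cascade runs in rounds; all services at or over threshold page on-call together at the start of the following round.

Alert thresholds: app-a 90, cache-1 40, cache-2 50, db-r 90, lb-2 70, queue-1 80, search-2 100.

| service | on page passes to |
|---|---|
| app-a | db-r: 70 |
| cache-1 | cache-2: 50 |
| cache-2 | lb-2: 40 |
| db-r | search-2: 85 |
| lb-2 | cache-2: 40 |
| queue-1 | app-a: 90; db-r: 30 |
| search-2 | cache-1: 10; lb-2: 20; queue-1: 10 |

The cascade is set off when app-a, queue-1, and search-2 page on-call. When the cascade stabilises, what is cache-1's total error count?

Round 1 — app-a, queue-1, search-2 page on-call (initial).
  cache-1: +10 → 10 < 40
  db-r: +70+30 → 100 ≥ 90
  lb-2: +20 → 20 < 70
Round 2 — db-r pages on-call.
No further pages.

10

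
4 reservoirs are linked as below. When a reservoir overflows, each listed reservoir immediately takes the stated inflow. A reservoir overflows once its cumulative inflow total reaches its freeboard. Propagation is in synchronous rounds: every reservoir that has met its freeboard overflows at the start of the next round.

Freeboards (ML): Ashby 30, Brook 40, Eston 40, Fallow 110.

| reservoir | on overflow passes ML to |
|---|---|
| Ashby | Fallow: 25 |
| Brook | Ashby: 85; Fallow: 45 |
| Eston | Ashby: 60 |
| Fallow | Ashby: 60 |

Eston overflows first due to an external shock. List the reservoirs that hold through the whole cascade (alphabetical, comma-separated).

Brook, Fallow

Round 1 — Eston overflows (initial).
  Ashby: +60 → 60 ≥ 30
Round 2 — Ashby overflows.
  Fallow: +25 → 25 < 110
No further overflows.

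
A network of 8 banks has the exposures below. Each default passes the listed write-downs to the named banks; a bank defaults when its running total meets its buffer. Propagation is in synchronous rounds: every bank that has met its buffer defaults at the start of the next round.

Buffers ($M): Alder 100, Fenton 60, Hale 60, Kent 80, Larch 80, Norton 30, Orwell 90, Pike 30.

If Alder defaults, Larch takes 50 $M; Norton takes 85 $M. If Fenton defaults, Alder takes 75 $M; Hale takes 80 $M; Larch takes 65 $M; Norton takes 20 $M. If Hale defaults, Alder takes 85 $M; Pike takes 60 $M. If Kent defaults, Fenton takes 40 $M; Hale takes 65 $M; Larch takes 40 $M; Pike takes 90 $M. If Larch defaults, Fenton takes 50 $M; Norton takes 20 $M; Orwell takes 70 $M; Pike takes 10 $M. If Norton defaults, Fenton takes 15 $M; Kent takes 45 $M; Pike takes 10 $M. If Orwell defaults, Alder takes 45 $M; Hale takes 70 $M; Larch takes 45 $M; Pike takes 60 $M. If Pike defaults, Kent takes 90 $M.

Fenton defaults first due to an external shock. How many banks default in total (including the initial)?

Round 1 — Fenton defaults (initial).
  Alder: +75 → 75 < 100
  Hale: +80 → 80 ≥ 60
  Larch: +65 → 65 < 80
  Norton: +20 → 20 < 30
Round 2 — Hale defaults.
  Alder: +85 → 160 ≥ 100
  Pike: +60 → 60 ≥ 30
Round 3 — Alder, Pike default.
  Kent: +90 → 90 ≥ 80
  Larch: +50 → 115 ≥ 80
  Norton: +85 → 105 ≥ 30
Round 4 — Kent, Larch, Norton default.
  Orwell: +70 → 70 < 90
No further defaults.

7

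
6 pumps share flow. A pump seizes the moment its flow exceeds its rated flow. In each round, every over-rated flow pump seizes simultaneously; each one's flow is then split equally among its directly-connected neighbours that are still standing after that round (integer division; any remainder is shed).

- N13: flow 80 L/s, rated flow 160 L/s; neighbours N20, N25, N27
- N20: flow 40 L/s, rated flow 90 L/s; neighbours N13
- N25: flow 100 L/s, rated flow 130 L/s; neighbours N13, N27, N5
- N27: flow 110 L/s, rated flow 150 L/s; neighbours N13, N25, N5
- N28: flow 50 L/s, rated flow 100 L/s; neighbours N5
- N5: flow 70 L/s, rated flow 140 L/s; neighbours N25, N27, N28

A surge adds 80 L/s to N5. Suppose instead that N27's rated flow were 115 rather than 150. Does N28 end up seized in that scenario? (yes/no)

no

With N27's rated flow at 115:
Round 1 — N5 at 150 > 140. N5 seizes.
  N5 sheds 150 L/s to N25, N27, N28: 50 each.
    N25: 100+50 = 150 > 130
    N27: 110+50 = 160 > 115
    N28: 50+50 = 100 ≤ 100
Round 2 — N25, N27 seize.
  N25 sheds 150 L/s to N13: 150 each.
    N13: 80+150 = 230 > 160
  N27 sheds 160 L/s to N13: 160 each.
    N13: 230+160 = 390 > 160
Round 3 — N13 seizes.
  N13 sheds 390 L/s to N20: 390 each.
    N20: 40+390 = 430 > 90
Round 4 — N20 seizes.
  N20 sheds 430 L/s: no online neighbours, lost.
No further seizures.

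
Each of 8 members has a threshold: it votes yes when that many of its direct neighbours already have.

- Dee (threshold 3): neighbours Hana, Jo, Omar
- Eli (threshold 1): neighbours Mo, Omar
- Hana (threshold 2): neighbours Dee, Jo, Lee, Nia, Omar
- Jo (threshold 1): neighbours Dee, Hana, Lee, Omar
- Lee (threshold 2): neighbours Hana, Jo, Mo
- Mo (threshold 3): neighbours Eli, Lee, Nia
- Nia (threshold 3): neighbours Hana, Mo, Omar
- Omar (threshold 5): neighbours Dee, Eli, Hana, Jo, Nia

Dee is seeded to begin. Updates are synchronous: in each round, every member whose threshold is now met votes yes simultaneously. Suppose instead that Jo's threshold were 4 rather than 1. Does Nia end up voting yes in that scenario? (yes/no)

no

With Jo's threshold at 4:
Round 1 — Dee votes yes (initial).
Round 2 — no new yes votes; cascade stops.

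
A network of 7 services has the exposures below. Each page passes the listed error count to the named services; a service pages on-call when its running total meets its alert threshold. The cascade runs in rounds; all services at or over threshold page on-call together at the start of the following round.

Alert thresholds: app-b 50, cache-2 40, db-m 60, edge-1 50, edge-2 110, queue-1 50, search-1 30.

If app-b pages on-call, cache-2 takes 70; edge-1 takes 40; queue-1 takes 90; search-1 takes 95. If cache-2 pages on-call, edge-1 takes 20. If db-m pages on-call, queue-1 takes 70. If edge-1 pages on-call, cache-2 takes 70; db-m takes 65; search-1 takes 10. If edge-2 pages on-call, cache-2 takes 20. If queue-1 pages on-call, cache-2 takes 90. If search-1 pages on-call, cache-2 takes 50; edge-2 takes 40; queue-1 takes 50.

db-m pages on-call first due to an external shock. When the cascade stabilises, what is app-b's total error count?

Round 1 — db-m pages on-call (initial).
  queue-1: +70 → 70 ≥ 50
Round 2 — queue-1 pages on-call.
  cache-2: +90 → 90 ≥ 40
Round 3 — cache-2 pages on-call.
  edge-1: +20 → 20 < 50
No further pages.

0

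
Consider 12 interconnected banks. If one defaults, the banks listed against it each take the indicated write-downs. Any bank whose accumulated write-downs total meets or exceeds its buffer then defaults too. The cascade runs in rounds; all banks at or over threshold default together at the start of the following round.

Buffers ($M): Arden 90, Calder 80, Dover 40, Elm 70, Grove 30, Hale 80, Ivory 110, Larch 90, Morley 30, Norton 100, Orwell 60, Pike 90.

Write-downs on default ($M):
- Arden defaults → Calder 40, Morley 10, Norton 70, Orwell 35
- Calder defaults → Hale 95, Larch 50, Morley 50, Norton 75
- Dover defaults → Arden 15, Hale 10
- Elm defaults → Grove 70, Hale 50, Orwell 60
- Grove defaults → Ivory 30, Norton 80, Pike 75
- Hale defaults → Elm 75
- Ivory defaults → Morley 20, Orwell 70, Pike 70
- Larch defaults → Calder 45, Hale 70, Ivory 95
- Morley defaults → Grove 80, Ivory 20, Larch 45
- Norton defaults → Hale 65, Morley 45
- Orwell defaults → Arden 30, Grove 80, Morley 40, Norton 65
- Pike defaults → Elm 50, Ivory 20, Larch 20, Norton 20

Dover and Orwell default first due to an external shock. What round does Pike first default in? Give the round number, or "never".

never

Round 1 — Dover, Orwell default (initial).
  Arden: +15+30 → 45 < 90
  Grove: +80 → 80 ≥ 30
  Hale: +10 → 10 < 80
  Morley: +40 → 40 ≥ 30
  Norton: +65 → 65 < 100
Round 2 — Grove, Morley default.
  Ivory: +30+20 → 50 < 110
  Larch: +45 → 45 < 90
  Norton: +80 → 145 ≥ 100
  Pike: +75 → 75 < 90
Round 3 — Norton defaults.
  Hale: +65 → 75 < 80
No further defaults.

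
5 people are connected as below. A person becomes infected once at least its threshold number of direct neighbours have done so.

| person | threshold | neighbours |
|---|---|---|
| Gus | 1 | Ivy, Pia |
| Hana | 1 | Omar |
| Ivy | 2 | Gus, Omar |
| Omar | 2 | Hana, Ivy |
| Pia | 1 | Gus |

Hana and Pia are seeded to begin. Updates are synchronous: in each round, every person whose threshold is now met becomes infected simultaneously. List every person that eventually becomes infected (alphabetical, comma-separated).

Gus, Hana, Pia

Round 1 — Hana, Pia become infected (initial).
Round 2 — checking thresholds:
  Gus: 1 of 2 neighbours ≥ 1, becomes infected.
  Omar: 1 of 2 neighbours < 2, not yet.
Round 3 — no new infections; cascade stops.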